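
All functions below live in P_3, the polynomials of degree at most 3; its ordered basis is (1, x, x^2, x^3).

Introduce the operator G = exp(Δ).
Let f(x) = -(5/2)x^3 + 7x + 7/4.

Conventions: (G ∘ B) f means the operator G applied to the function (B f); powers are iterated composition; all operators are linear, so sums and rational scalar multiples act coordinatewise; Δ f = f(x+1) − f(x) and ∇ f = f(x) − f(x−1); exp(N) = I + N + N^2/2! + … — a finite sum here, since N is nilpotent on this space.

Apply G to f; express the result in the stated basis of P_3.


the result is g(x) = -(5/2)x^3 - (15/2)x^2 - 8x - 15/4

order-1 term: -(15/2)x^2 - (15/2)x + 9/2
order-2 term: -(15/2)x - 15/2
order-3 term: -5/2
the series for exp(Δ) f terminates at order 3
exp(Δ) f = -(5/2)x^3 - (15/2)x^2 - 8x - 15/4


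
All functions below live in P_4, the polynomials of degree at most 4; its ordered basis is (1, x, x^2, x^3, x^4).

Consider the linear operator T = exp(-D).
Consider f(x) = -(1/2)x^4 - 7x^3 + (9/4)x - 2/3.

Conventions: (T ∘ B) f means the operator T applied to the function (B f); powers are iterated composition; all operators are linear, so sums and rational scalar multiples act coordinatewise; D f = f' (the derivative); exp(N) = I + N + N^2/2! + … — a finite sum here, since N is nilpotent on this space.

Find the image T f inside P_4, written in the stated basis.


order-1 term: 2x^3 + 21x^2 - 9/4
order-2 term: -3x^2 - 21x
order-3 term: 2x + 7
order-4 term: -1/2
the series for exp(-D) f terminates at order 4
exp(-D) f = -(1/2)x^4 - 5x^3 + 18x^2 - (67/4)x + 43/12

the result is g(x) = -(1/2)x^4 - 5x^3 + 18x^2 - (67/4)x + 43/12


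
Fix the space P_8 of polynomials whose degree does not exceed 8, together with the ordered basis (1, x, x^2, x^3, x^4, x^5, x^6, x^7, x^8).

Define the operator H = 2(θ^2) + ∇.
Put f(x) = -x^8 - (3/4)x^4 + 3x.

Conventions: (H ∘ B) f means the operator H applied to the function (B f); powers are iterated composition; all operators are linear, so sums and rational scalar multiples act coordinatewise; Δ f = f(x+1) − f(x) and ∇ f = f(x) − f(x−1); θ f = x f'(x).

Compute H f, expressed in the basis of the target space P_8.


the image equals g(x) = -128x^8 - 8x^7 + 28x^6 - 56x^5 + 46x^4 - 59x^3 + (65/2)x^2 - 5x + 19/4

θ f = -8x^8 - 3x^4 + 3x
θ θ f = -64x^8 - 12x^4 + 3x
(2(θ^2)) f = -128x^8 - 24x^4 + 6x
∇ f = -8x^7 + 28x^6 - 56x^5 + 70x^4 - 59x^3 + (65/2)x^2 - 11x + 19/4
(2(θ^2) + ∇) f = -128x^8 - 8x^7 + 28x^6 - 56x^5 + 46x^4 - 59x^3 + (65/2)x^2 - 5x + 19/4


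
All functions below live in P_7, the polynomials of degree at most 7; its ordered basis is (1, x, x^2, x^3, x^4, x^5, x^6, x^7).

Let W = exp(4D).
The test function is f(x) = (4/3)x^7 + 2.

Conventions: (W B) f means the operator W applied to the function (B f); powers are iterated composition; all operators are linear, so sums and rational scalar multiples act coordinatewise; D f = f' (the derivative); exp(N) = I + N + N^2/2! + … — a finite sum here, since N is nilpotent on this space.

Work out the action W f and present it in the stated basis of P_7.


g(x) = (4/3)x^7 + (112/3)x^6 + 448x^5 + (8960/3)x^4 + (35840/3)x^3 + 28672x^2 + (114688/3)x + 65542/3

order-1 term: (112/3)x^6
order-2 term: 448x^5
order-3 term: (8960/3)x^4
order-4 term: (35840/3)x^3
order-5 term: 28672x^2
order-6 term: (114688/3)x
order-7 term: 65536/3
the series for exp(4D) f terminates at order 7
exp(4D) f = (4/3)x^7 + (112/3)x^6 + 448x^5 + (8960/3)x^4 + (35840/3)x^3 + 28672x^2 + (114688/3)x + 65542/3


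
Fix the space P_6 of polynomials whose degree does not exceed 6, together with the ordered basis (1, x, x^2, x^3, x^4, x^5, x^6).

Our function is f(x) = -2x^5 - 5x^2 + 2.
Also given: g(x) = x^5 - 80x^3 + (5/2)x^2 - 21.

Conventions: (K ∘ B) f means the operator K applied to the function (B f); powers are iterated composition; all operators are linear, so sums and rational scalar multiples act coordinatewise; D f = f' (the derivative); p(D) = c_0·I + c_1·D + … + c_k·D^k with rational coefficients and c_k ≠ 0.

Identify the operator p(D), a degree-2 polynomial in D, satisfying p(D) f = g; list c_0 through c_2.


c_0 = -1/2, c_1 = 0, c_2 = 2

D^0 f = -2x^5 - 5x^2 + 2
D^1 f = -10x^4 - 10x
D^2 f = -40x^3 - 10
matching coefficients of g against c_0 f + c_1 Df + … from the top degree down determines the c_i
solution: c_0 = -1/2, c_1 = 0, c_2 = 2


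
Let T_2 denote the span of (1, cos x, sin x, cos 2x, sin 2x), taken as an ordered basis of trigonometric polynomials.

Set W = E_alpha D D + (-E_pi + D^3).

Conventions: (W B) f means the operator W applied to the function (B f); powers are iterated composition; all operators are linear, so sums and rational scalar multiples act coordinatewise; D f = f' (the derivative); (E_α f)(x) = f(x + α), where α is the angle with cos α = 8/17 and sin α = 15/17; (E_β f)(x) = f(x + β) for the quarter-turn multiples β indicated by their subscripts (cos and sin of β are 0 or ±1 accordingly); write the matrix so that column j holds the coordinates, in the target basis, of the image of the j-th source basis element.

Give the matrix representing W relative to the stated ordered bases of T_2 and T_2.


image of 1: -1
image of cos x: (9/17)cos x + (32/17)sin x
image of sin x: -(32/17)cos x + (9/17)sin x
image of cos 2x: (355/289)cos 2x + (3272/289)sin 2x
image of sin 2x: -(3272/289)cos 2x + (355/289)sin 2x
each image's coordinates form column j of the matrix

the matrix is [[-1, 0, 0, 0, 0]; [0, 9/17, -32/17, 0, 0]; [0, 32/17, 9/17, 0, 0]; [0, 0, 0, 355/289, -3272/289]; [0, 0, 0, 3272/289, 355/289]] (rows listed top to bottom)


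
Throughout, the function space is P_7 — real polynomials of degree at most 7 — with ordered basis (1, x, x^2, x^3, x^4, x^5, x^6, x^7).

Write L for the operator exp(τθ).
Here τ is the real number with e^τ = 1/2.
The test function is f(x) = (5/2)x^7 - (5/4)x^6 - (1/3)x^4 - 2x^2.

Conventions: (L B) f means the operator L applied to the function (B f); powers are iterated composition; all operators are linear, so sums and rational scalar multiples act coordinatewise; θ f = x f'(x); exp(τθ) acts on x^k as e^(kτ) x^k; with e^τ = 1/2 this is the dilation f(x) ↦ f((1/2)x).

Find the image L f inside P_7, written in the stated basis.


exp(τθ) x^k = e^(kτ) x^k; with e^τ = 1/2 this sends x^k to (1/2)^k x^k
x^2 ↦ 1/4 x^2
x^4 ↦ 1/16 x^4
x^6 ↦ 1/64 x^6
x^7 ↦ 1/128 x^7
applying this coordinatewise to f: exp(τθ) f = (5/256)x^7 - (5/256)x^6 - (1/48)x^4 - (1/2)x^2

the result is g(x) = (5/256)x^7 - (5/256)x^6 - (1/48)x^4 - (1/2)x^2


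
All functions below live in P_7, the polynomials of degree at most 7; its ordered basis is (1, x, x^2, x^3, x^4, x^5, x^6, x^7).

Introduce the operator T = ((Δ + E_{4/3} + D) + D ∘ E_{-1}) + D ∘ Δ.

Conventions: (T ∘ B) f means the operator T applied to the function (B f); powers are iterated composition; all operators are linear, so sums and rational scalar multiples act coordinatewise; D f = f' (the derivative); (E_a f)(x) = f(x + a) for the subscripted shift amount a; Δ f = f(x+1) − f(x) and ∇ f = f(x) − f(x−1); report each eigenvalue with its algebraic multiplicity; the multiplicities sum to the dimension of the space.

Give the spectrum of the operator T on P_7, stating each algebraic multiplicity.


image of 1: 1
image of x: x + 13/3
image of x^2: x^2 + (26/3)x + 25/9
image of x^3: x^3 + 13x^2 + (25/3)x + 253/27
image of x^4: x^4 + (52/3)x^3 + (50/3)x^2 + (1012/27)x + 337/81
image of x^5: x^5 + (65/3)x^4 + (250/9)x^3 + (2530/27)x^2 + (1685/81)x + 3697/243
image of x^6: x^6 + 26x^5 + (125/3)x^4 + (5060/27)x^3 + (1685/27)x^2 + (7394/81)x + 4825/729
image of x^7: x^7 + (91/3)x^6 + (175/3)x^5 + (8855/27)x^4 + (11795/81)x^3 + (25879/81)x^2 + (33775/729)x + 49189/2187
the matrix is upper triangular; its diagonal is (1, 1, 1, 1, 1, 1, 1, 1)
for a triangular matrix the eigenvalues are the diagonal entries, with algebraic multiplicity their repetition count

λ = 1 (multiplicity 8)


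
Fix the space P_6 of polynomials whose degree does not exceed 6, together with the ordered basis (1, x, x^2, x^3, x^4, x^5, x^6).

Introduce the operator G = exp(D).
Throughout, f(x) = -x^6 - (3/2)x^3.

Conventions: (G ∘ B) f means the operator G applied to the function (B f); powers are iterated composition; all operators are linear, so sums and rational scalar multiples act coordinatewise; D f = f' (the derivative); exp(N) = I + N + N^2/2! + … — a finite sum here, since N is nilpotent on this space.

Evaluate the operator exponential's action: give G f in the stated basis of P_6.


the image equals g(x) = -x^6 - 6x^5 - 15x^4 - (43/2)x^3 - (39/2)x^2 - (21/2)x - 5/2

order-1 term: -6x^5 - (9/2)x^2
order-2 term: -15x^4 - (9/2)x
order-3 term: -20x^3 - 3/2
order-4 term: -15x^2
order-5 term: -6x
order-6 term: -1
the series for exp(D) f terminates at order 6
exp(D) f = -x^6 - 6x^5 - 15x^4 - (43/2)x^3 - (39/2)x^2 - (21/2)x - 5/2


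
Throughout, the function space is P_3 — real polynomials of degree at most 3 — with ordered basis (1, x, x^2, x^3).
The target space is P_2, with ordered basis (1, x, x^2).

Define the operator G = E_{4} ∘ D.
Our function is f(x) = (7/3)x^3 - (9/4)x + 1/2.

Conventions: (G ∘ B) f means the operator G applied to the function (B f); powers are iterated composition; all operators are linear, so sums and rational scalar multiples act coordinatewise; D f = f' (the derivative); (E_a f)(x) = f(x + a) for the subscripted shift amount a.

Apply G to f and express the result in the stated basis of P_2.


D f = 7x^2 - 9/4
E_{4} D f = 7x^2 + 56x + 439/4

the image equals g(x) = 7x^2 + 56x + 439/4


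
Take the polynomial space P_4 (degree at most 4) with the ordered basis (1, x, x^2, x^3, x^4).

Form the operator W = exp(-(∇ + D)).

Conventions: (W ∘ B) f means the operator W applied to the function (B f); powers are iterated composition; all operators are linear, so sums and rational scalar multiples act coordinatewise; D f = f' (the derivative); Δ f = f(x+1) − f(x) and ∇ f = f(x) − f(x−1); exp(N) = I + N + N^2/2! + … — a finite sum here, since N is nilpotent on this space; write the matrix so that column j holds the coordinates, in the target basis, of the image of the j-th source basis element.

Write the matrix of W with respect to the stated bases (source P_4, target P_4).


the matrix is [[1, -2, 5, -15, 52]; [0, 1, -4, 15, -60]; [0, 0, 1, -6, 30]; [0, 0, 0, 1, -8]; [0, 0, 0, 0, 1]] (rows listed top to bottom)

image of 1: 1
image of x: x - 2
image of x^2: x^2 - 4x + 5
image of x^3: x^3 - 6x^2 + 15x - 15
image of x^4: x^4 - 8x^3 + 30x^2 - 60x + 52
each image's coordinates form column j of the matrix


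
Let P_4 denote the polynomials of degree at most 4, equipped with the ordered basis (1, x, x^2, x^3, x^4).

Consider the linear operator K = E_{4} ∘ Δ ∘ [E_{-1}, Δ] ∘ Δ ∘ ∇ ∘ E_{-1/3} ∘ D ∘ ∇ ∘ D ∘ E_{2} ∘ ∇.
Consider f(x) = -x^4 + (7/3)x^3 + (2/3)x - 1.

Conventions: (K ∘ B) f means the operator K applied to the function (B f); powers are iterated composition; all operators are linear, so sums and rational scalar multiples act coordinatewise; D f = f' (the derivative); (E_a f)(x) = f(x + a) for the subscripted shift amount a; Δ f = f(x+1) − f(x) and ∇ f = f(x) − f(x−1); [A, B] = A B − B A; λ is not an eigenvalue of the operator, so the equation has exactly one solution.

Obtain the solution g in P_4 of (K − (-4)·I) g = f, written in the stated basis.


write g with unknown coordinates in the stated basis and equate coefficients in (K − (-4)·I) g = f
solving from the highest basis element down gives g = -(1/4)x^4 + (7/12)x^3 + (1/6)x - 1/4
check: K g = 0
so K g − (-4)·g = -x^4 + (7/3)x^3 + (2/3)x - 1 = f ✓

the result is g(x) = -(1/4)x^4 + (7/12)x^3 + (1/6)x - 1/4


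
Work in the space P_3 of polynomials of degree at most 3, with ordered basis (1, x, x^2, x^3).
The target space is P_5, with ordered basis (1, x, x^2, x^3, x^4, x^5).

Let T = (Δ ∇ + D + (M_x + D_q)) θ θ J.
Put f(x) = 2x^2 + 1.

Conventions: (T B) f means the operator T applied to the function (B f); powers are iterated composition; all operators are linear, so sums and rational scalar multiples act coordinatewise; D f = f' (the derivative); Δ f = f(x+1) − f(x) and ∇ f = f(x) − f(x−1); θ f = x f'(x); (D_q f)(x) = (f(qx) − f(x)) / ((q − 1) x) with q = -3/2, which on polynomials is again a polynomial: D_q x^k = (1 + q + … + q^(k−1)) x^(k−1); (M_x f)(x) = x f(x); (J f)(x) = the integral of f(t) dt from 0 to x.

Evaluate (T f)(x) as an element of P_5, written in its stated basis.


J f = (2/3)x^3 + x
θ J f = 2x^3 + x
θ (θ J) f = 6x^3 + x
∇ θ (θ J) f = 18x^2 - 18x + 7
Δ ∇ θ (θ J) f = 36x
D θ (θ J) f = 18x^2 + 1
M_x θ (θ J) f = 6x^4 + x^2
D_q θ (θ J) f = (21/2)x^2 + 1
(M_x + D_q) θ (θ J) f = 6x^4 + (23/2)x^2 + 1
(Δ ∇ + D + (M_x + D_q)) θ (θ J) f = 6x^4 + (59/2)x^2 + 36x + 2

g(x) = 6x^4 + (59/2)x^2 + 36x + 2


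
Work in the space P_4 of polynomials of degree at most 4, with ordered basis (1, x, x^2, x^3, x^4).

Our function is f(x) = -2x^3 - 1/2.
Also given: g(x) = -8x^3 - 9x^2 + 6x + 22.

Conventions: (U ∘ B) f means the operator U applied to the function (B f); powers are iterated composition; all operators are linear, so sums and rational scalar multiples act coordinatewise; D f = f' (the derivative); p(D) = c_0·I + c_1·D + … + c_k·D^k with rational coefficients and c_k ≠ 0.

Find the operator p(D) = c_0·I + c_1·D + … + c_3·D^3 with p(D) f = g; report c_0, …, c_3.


c_0 = 4, c_1 = 3/2, c_2 = -1/2, c_3 = -2

D^0 f = -2x^3 - 1/2
D^1 f = -6x^2
D^2 f = -12x
D^3 f = -12
matching coefficients of g against c_0 f + c_1 Df + … from the top degree down determines the c_i
solution: c_0 = 4, c_1 = 3/2, c_2 = -1/2, c_3 = -2


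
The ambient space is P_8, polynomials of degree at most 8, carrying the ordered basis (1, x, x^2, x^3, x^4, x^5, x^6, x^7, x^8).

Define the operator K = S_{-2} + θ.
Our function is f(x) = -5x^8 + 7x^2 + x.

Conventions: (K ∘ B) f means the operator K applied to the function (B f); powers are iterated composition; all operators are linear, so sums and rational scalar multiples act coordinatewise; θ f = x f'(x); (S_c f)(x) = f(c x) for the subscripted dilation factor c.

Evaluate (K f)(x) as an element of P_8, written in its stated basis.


S_{-2} f = -1280x^8 + 28x^2 - 2x
θ f = -40x^8 + 14x^2 + x
(S_{-2} + θ) f = -1320x^8 + 42x^2 - x

g(x) = -1320x^8 + 42x^2 - x


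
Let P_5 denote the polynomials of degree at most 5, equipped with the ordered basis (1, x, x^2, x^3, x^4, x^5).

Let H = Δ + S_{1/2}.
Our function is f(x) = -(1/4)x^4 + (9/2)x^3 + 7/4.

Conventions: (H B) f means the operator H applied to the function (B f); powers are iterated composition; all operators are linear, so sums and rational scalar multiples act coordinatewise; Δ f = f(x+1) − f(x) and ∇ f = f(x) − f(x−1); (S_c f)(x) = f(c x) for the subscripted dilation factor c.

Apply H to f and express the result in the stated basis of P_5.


the result is g(x) = -(1/64)x^4 - (7/16)x^3 + 12x^2 + (25/2)x + 6

Δ f = -x^3 + 12x^2 + (25/2)x + 17/4
S_{1/2} f = -(1/64)x^4 + (9/16)x^3 + 7/4
(Δ + S_{1/2}) f = -(1/64)x^4 - (7/16)x^3 + 12x^2 + (25/2)x + 6


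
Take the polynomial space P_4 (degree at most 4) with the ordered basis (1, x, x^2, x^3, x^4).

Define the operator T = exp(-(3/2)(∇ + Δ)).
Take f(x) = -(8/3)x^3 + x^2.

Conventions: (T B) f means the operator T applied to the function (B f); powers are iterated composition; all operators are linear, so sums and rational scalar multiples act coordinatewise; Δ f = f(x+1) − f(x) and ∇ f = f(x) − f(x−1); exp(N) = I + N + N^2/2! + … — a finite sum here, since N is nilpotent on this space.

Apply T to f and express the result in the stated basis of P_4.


the image equals g(x) = -(8/3)x^3 + 25x^2 - 78x + 89

order-1 term: 24x^2 - 6x + 8
order-2 term: -72x + 9
order-3 term: 72
the series for exp(-(3/2)(∇ + Δ)) f terminates at order 3
exp(-(3/2)(∇ + Δ)) f = -(8/3)x^3 + 25x^2 - 78x + 89


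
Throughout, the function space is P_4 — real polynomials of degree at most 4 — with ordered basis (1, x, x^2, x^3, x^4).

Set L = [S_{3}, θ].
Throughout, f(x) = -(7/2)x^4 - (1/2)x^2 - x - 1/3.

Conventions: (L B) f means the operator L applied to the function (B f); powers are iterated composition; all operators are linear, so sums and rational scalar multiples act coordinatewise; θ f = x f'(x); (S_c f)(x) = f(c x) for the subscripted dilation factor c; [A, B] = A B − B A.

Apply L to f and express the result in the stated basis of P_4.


the result is g(x) = 0

θ f = -14x^4 - x^2 - x
S_{3} θ f = -1134x^4 - 9x^2 - 3x
S_{3} f = -(567/2)x^4 - (9/2)x^2 - 3x - 1/3
θ S_{3} f = -1134x^4 - 9x^2 - 3x
[S_{3}, θ] f = 0


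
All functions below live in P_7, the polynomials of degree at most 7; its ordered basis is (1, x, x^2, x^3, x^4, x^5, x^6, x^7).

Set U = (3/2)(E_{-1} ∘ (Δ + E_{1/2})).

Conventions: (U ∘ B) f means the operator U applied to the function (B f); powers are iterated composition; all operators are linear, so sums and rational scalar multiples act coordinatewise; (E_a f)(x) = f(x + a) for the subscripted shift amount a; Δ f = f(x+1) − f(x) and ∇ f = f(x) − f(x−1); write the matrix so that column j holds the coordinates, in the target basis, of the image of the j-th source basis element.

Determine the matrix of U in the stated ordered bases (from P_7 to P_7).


the matrix is [[3/2, 3/4, -9/8, 21/16, -45/32, 93/64, -189/128, 381/256]; [0, 3/2, 3/2, -27/8, 21/4, -225/32, 279/32, -1323/128]; [0, 0, 3/2, 9/4, -27/4, 105/8, -675/32, 1953/64]; [0, 0, 0, 3/2, 3, -45/4, 105/4, -1575/32]; [0, 0, 0, 0, 3/2, 15/4, -135/8, 735/16]; [0, 0, 0, 0, 0, 3/2, 9/2, -189/8]; [0, 0, 0, 0, 0, 0, 3/2, 21/4]; [0, 0, 0, 0, 0, 0, 0, 3/2]] (rows listed top to bottom)

image of 1: 3/2
image of x: (3/2)x + 3/4
image of x^2: (3/2)x^2 + (3/2)x - 9/8
image of x^3: (3/2)x^3 + (9/4)x^2 - (27/8)x + 21/16
image of x^4: (3/2)x^4 + 3x^3 - (27/4)x^2 + (21/4)x - 45/32
image of x^5: (3/2)x^5 + (15/4)x^4 - (45/4)x^3 + (105/8)x^2 - (225/32)x + 93/64
image of x^6: (3/2)x^6 + (9/2)x^5 - (135/8)x^4 + (105/4)x^3 - (675/32)x^2 + (279/32)x - 189/128
image of x^7: (3/2)x^7 + (21/4)x^6 - (189/8)x^5 + (735/16)x^4 - (1575/32)x^3 + (1953/64)x^2 - (1323/128)x + 381/256
each image's coordinates form column j of the matrix


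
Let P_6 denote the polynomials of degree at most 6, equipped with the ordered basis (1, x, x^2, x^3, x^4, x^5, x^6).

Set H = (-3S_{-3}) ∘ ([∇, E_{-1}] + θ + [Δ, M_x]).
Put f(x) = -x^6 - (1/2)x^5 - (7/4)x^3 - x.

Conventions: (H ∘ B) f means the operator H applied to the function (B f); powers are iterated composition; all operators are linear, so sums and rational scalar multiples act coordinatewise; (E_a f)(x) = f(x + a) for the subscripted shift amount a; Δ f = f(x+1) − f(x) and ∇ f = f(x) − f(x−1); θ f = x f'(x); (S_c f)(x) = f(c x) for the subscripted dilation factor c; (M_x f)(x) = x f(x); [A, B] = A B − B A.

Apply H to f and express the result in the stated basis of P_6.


the image equals g(x) = 15309x^6 - 6561x^5 + (8505/2)x^4 - 2592x^3 + (2727/4)x^2 - (567/4)x + 51/4

E_{-1} f = -x^6 + (11/2)x^5 - (25/2)x^4 + (53/4)x^3 - (19/4)x^2 - (11/4)x + 9/4
∇ E_{-1} f = -6x^5 + (85/2)x^4 - 125x^3 + (739/4)x^2 - (531/4)x + 137/4
∇ f = -6x^5 + (25/2)x^4 - 15x^3 + (19/4)x^2 + (7/4)x - 9/4
E_{-1} ∇ f = -6x^5 + (85/2)x^4 - 125x^3 + (739/4)x^2 - (531/4)x + 137/4
[∇, E_{-1}] f = 0
θ f = -6x^6 - (5/2)x^5 - (21/4)x^3 - x
M_x f = -x^7 - (1/2)x^6 - (7/4)x^4 - x^2
Δ M_x f = -7x^6 - 24x^5 - (85/2)x^4 - 52x^3 - 39x^2 - 19x - 17/4
Δ f = -6x^5 - (35/2)x^4 - 25x^3 - (101/4)x^2 - (55/4)x - 17/4
M_x Δ f = -6x^6 - (35/2)x^5 - 25x^4 - (101/4)x^3 - (55/4)x^2 - (17/4)x
[Δ, M_x] f = -x^6 - (13/2)x^5 - (35/2)x^4 - (107/4)x^3 - (101/4)x^2 - (59/4)x - 17/4
([∇, E_{-1}] + θ + [Δ, M_x]) f = -7x^6 - 9x^5 - (35/2)x^4 - 32x^3 - (101/4)x^2 - (63/4)x - 17/4
S_{-3} ([∇, E_{-1}] + θ + [Δ, M_x]) f = -5103x^6 + 2187x^5 - (2835/2)x^4 + 864x^3 - (909/4)x^2 + (189/4)x - 17/4
(-3S_{-3}) ([∇, E_{-1}] + θ + [Δ, M_x]) f = 15309x^6 - 6561x^5 + (8505/2)x^4 - 2592x^3 + (2727/4)x^2 - (567/4)x + 51/4


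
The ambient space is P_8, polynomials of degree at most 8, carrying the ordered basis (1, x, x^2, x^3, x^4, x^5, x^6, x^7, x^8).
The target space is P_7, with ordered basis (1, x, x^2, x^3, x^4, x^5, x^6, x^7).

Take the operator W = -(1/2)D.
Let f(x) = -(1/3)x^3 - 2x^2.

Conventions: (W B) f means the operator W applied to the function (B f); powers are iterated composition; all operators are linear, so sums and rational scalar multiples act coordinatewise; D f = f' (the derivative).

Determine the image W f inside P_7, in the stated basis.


D f = -x^2 - 4x
(-(1/2)D) f = (1/2)x^2 + 2x

g(x) = (1/2)x^2 + 2x


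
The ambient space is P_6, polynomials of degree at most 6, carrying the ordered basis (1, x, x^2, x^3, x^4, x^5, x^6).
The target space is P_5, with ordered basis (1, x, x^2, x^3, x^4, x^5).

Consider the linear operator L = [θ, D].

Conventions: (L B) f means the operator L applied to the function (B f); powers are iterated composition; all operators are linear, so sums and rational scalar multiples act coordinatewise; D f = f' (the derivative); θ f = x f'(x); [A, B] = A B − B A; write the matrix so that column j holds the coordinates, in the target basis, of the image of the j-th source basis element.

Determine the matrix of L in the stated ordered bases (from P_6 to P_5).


image of 1: 0
image of x: -1
image of x^2: -2x
image of x^3: -3x^2
image of x^4: -4x^3
image of x^5: -5x^4
image of x^6: -6x^5
each image's coordinates form column j of the matrix

the matrix is [[0, -1, 0, 0, 0, 0, 0]; [0, 0, -2, 0, 0, 0, 0]; [0, 0, 0, -3, 0, 0, 0]; [0, 0, 0, 0, -4, 0, 0]; [0, 0, 0, 0, 0, -5, 0]; [0, 0, 0, 0, 0, 0, -6]] (rows listed top to bottom)


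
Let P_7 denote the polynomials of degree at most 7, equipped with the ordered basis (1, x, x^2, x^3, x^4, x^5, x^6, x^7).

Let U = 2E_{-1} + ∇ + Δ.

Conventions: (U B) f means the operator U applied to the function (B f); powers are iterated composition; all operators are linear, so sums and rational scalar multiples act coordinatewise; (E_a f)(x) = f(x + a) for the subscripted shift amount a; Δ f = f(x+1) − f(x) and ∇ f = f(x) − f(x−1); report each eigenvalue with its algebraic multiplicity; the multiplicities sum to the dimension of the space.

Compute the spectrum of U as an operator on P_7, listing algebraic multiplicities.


λ = 2 (multiplicity 8)

image of 1: 2
image of x: 2x
image of x^2: 2x^2 + 2
image of x^3: 2x^3 + 6x
image of x^4: 2x^4 + 12x^2 + 2
image of x^5: 2x^5 + 20x^3 + 10x
image of x^6: 2x^6 + 30x^4 + 30x^2 + 2
image of x^7: 2x^7 + 42x^5 + 70x^3 + 14x
the matrix is upper triangular; its diagonal is (2, 2, 2, 2, 2, 2, 2, 2)
for a triangular matrix the eigenvalues are the diagonal entries, with algebraic multiplicity their repetition count


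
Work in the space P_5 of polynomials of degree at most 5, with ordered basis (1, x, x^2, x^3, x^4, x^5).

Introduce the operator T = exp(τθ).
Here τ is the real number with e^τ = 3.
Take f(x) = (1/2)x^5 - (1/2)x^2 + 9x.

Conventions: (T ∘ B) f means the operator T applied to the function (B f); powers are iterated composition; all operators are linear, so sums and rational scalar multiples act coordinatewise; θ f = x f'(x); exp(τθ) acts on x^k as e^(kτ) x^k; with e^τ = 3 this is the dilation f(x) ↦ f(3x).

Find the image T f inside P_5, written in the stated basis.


g(x) = (243/2)x^5 - (9/2)x^2 + 27x

exp(τθ) x^k = e^(kτ) x^k; with e^τ = 3 this sends x^k to 3^k x^k
x ↦ 3 x
x^2 ↦ 9 x^2
x^5 ↦ 243 x^5
applying this coordinatewise to f: exp(τθ) f = (243/2)x^5 - (9/2)x^2 + 27x


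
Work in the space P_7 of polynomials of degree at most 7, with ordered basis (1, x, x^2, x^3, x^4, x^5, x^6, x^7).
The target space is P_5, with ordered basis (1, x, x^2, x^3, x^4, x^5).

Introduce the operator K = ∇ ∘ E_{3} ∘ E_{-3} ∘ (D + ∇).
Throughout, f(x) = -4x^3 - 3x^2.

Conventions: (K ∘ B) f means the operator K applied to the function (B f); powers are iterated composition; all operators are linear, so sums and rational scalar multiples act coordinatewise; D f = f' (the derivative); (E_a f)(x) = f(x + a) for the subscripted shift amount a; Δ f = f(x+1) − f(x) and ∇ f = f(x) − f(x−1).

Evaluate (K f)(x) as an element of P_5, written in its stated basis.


the image equals g(x) = -48x + 24

D f = -12x^2 - 6x
∇ f = -12x^2 + 6x - 1
(D + ∇) f = -24x^2 - 1
E_{-3} (D + ∇) f = -24x^2 + 144x - 217
E_{3} E_{-3} (D + ∇) f = -24x^2 - 1
∇ (E_{3} ∘ E_{-3}) (D + ∇) f = -48x + 24


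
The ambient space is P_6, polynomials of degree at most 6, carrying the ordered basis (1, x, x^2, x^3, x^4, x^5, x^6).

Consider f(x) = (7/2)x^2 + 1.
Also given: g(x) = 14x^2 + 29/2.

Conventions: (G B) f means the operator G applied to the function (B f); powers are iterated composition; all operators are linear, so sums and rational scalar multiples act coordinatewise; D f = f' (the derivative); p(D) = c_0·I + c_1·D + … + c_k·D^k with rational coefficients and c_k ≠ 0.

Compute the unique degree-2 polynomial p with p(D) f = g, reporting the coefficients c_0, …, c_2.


D^0 f = (7/2)x^2 + 1
D^1 f = 7x
D^2 f = 7
matching coefficients of g against c_0 f + c_1 Df + … from the top degree down determines the c_i
solution: c_0 = 4, c_1 = 0, c_2 = 3/2

c_0 = 4, c_1 = 0, c_2 = 3/2


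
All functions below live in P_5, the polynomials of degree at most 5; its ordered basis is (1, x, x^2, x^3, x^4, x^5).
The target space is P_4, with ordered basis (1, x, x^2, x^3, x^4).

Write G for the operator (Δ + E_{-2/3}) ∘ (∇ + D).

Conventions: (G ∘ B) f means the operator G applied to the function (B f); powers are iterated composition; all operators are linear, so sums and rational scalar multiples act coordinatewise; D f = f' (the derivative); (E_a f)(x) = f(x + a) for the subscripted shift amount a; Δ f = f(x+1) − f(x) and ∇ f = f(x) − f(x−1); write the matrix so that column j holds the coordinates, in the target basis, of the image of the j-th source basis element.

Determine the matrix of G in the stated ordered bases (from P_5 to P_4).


the matrix is [[0, 2, 1/3, 26/3, -73/27, 1516/81]; [0, 0, 4, 1, 104/3, -365/27]; [0, 0, 0, 6, 2, 260/3]; [0, 0, 0, 0, 8, 10/3]; [0, 0, 0, 0, 0, 10]] (rows listed top to bottom)

image of 1: 0
image of x: 2
image of x^2: 4x + 1/3
image of x^3: 6x^2 + x + 26/3
image of x^4: 8x^3 + 2x^2 + (104/3)x - 73/27
image of x^5: 10x^4 + (10/3)x^3 + (260/3)x^2 - (365/27)x + 1516/81
each image's coordinates form column j of the matrix


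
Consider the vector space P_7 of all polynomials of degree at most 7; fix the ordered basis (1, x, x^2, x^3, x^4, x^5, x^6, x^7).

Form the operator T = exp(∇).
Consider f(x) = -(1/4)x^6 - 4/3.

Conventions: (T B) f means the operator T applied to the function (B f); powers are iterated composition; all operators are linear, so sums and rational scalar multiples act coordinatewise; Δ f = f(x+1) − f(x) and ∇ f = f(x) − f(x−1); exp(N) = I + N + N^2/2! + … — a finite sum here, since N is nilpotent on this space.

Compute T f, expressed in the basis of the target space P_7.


the image equals g(x) = -(1/4)x^6 - (3/2)x^5 + 5x^3 - (15/4)x^2 - 3x + 11/12

order-1 term: -(3/2)x^5 + (15/4)x^4 - 5x^3 + (15/4)x^2 - (3/2)x + 1/4
order-2 term: -(15/4)x^4 + 15x^3 - (105/4)x^2 + (45/2)x - 31/4
order-3 term: -5x^3 + (45/2)x^2 - (75/2)x + 45/2
order-4 term: -(15/4)x^2 + 15x - 65/4
order-5 term: -(3/2)x + 15/4
order-6 term: -1/4
the series for exp(∇) f terminates at order 6
exp(∇) f = -(1/4)x^6 - (3/2)x^5 + 5x^3 - (15/4)x^2 - 3x + 11/12


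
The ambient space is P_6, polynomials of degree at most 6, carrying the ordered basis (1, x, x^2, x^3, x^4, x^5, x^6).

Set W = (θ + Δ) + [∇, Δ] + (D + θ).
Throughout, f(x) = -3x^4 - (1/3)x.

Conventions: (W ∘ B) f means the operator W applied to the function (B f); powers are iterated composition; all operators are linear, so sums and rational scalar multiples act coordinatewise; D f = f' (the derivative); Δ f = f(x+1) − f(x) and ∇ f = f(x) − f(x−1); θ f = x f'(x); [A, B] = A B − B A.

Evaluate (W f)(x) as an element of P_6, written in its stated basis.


the result is g(x) = -24x^4 - 24x^3 - 18x^2 - (38/3)x - 11/3

θ f = -12x^4 - (1/3)x
Δ f = -12x^3 - 18x^2 - 12x - 10/3
(θ + Δ) f = -12x^4 - 12x^3 - 18x^2 - (37/3)x - 10/3
Δ f = -12x^3 - 18x^2 - 12x - 10/3
∇ Δ f = -36x^2 - 6
∇ f = -12x^3 + 18x^2 - 12x + 8/3
Δ ∇ f = -36x^2 - 6
[∇, Δ] f = 0
D f = -12x^3 - 1/3
θ f = -12x^4 - (1/3)x
(D + θ) f = -12x^4 - 12x^3 - (1/3)x - 1/3
((θ + Δ) + [∇, Δ] + (D + θ)) f = -24x^4 - 24x^3 - 18x^2 - (38/3)x - 11/3


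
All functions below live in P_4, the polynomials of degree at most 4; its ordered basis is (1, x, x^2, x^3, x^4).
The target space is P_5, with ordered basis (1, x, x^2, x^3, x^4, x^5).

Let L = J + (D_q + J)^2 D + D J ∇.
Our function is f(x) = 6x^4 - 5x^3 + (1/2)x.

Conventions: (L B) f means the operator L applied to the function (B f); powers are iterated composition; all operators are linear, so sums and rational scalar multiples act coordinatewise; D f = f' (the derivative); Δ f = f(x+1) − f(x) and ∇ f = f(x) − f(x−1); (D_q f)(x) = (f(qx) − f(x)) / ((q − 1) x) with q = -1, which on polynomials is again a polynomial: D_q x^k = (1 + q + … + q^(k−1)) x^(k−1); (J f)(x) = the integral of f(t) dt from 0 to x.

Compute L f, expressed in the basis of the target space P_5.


g(x) = (12/5)x^5 - (5/2)x^4 + 32x^3 - (111/2)x^2 + 39x - 10

J f = (6/5)x^5 - (5/4)x^4 + (1/4)x^2
D f = 24x^3 - 15x^2 + 1/2
D_q D f = 24x^2
J D f = 6x^4 - 5x^3 + (1/2)x
(D_q + J) D f = 6x^4 - 5x^3 + 24x^2 + (1/2)x
D_q (D_q + J) D f = -5x^2 + 1/2
J (D_q + J) D f = (6/5)x^5 - (5/4)x^4 + 8x^3 + (1/4)x^2
(D_q + J) (D_q + J) D f = (6/5)x^5 - (5/4)x^4 + 8x^3 - (19/4)x^2 + 1/2
∇ f = 24x^3 - 51x^2 + 39x - 21/2
J ∇ f = 6x^4 - 17x^3 + (39/2)x^2 - (21/2)x
D (J ∇) f = 24x^3 - 51x^2 + 39x - 21/2
(J + (D_q + J)^2 D + D J ∇) f = (12/5)x^5 - (5/2)x^4 + 32x^3 - (111/2)x^2 + 39x - 10


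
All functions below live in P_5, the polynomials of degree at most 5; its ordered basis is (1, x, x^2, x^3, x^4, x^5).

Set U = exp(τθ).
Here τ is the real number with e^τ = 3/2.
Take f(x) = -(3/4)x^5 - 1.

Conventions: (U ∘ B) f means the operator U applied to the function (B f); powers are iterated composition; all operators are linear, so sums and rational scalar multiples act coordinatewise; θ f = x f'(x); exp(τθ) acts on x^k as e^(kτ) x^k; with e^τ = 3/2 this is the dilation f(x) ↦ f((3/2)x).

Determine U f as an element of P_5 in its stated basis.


exp(τθ) x^k = e^(kτ) x^k; with e^τ = 3/2 this sends x^k to (3/2)^k x^k
x^5 ↦ 243/32 x^5
applying this coordinatewise to f: exp(τθ) f = -(729/128)x^5 - 1

the result is g(x) = -(729/128)x^5 - 1


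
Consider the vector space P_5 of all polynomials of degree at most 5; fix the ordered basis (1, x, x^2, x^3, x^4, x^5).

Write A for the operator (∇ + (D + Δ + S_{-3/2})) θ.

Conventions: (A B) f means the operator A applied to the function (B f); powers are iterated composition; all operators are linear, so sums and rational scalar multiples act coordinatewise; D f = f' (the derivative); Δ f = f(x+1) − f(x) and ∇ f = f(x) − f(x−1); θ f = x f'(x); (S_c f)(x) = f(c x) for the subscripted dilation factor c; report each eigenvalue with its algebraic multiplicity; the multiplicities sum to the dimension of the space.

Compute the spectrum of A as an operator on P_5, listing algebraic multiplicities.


λ = -1215/32 (multiplicity 1), λ = -81/8 (multiplicity 1), λ = -3/2 (multiplicity 1), λ = 0 (multiplicity 1), λ = 9/2 (multiplicity 1), λ = 81/4 (multiplicity 1)

image of 1: 0
image of x: -(3/2)x + 3
image of x^2: (9/2)x^2 + 12x
image of x^3: -(81/8)x^3 + 27x^2 + 6
image of x^4: (81/4)x^4 + 48x^3 + 32x
image of x^5: -(1215/32)x^5 + 75x^4 + 100x^2 + 10
the matrix is upper triangular; its diagonal is (0, -3/2, 9/2, -81/8, 81/4, -1215/32)
for a triangular matrix the eigenvalues are the diagonal entries, with algebraic multiplicity their repetition count


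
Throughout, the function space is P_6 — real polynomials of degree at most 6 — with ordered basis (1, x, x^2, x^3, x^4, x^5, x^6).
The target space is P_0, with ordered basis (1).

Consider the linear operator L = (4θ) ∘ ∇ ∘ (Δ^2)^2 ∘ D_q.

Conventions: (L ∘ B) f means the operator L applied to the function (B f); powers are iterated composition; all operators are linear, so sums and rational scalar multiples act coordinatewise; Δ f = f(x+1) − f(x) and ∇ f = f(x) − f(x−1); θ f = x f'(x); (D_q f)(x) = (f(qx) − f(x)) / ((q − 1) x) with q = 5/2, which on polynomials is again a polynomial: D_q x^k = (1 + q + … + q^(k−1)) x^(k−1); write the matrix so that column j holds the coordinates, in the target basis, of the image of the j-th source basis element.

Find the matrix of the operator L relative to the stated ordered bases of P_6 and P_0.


image of 1: 0
image of x: 0
image of x^2: 0
image of x^3: 0
image of x^4: 0
image of x^5: 0
image of x^6: 0
each image's coordinates form column j of the matrix

the matrix is [[0, 0, 0, 0, 0, 0, 0]] (rows listed top to bottom)


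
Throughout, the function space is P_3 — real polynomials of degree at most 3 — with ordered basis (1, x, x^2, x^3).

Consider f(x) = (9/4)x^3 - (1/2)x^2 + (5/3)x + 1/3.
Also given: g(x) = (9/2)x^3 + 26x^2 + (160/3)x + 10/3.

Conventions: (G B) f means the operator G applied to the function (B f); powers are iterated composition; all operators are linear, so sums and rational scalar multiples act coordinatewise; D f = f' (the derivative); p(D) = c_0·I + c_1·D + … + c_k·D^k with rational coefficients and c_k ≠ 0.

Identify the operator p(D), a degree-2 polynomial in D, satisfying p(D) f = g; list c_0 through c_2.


D^0 f = (9/4)x^3 - (1/2)x^2 + (5/3)x + 1/3
D^1 f = (27/4)x^2 - x + 5/3
D^2 f = (27/2)x - 1
matching coefficients of g against c_0 f + c_1 Df + … from the top degree down determines the c_i
solution: c_0 = 2, c_1 = 4, c_2 = 4

c_0 = 2, c_1 = 4, c_2 = 4


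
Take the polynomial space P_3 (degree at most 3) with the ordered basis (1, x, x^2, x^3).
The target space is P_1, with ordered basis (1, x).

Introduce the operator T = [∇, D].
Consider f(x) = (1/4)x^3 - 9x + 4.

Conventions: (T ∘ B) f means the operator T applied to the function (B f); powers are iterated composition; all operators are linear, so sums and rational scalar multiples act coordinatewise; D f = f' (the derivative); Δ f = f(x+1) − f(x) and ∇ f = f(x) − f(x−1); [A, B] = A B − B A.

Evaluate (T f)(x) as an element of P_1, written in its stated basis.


D f = (3/4)x^2 - 9
∇ D f = (3/2)x - 3/4
∇ f = (3/4)x^2 - (3/4)x - 35/4
D ∇ f = (3/2)x - 3/4
[∇, D] f = 0

the result is g(x) = 0


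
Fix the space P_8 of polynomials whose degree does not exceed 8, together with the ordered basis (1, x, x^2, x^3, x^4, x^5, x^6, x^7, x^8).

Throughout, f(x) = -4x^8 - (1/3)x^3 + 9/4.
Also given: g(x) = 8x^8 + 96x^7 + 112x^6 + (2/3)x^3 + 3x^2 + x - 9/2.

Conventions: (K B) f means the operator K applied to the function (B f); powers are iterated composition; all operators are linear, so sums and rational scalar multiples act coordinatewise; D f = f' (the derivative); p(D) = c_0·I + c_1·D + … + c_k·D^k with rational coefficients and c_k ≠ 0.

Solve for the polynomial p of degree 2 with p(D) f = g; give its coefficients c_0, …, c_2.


p(D) = -2·I − 3·D − (1/2)·D^2, i.e. c_0 = -2, c_1 = -3, c_2 = -1/2

D^0 f = -4x^8 - (1/3)x^3 + 9/4
D^1 f = -32x^7 - x^2
D^2 f = -224x^6 - 2x
matching coefficients of g against c_0 f + c_1 Df + … from the top degree down determines the c_i
solution: c_0 = -2, c_1 = -3, c_2 = -1/2


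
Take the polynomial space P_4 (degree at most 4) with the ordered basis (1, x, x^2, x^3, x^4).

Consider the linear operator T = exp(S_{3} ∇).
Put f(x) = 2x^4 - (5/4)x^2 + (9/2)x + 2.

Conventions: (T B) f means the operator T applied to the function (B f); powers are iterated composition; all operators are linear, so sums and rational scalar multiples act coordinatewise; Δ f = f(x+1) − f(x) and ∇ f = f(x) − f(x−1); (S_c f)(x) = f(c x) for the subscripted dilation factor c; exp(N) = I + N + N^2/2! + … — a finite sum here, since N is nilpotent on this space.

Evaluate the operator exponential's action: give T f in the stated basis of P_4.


g(x) = 2x^4 + 216x^3 + (11227/4)x^2 + 4557x + 230

order-1 term: 216x^3 - 108x^2 + (33/2)x + 15/4
order-2 term: 2916x^2 - 1296x + 681/4
order-3 term: 5832x - 1404
order-4 term: 1458
the series for exp(S_{3} ∇) f terminates at order 4
exp(S_{3} ∇) f = 2x^4 + 216x^3 + (11227/4)x^2 + 4557x + 230


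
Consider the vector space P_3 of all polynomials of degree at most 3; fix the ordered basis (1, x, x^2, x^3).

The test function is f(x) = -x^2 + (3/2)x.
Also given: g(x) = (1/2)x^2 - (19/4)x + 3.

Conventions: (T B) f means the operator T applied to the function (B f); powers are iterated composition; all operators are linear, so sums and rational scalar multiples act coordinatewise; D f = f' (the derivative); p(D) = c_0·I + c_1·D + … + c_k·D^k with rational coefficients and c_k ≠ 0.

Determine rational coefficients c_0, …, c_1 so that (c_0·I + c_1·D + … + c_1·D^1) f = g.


D^0 f = -x^2 + (3/2)x
D^1 f = -2x + 3/2
matching coefficients of g against c_0 f + c_1 Df + … from the top degree down determines the c_i
solution: c_0 = -1/2, c_1 = 2

c_0 = -1/2, c_1 = 2


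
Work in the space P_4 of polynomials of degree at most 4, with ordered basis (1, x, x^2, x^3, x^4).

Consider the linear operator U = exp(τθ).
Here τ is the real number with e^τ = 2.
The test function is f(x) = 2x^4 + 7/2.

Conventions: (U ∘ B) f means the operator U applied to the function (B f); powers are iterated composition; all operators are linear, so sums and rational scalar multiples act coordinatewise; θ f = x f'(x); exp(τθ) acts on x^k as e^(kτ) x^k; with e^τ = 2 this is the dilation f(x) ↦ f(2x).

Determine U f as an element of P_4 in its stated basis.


the result is g(x) = 32x^4 + 7/2

exp(τθ) x^k = e^(kτ) x^k; with e^τ = 2 this sends x^k to 2^k x^k
x^4 ↦ 16 x^4
applying this coordinatewise to f: exp(τθ) f = 32x^4 + 7/2


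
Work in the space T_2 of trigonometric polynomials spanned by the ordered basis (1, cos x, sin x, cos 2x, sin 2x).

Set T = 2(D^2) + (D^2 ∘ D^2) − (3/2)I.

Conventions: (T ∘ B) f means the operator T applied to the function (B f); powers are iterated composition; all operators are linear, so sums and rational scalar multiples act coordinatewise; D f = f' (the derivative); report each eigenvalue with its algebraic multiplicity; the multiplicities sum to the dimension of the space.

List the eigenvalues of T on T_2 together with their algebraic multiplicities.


λ = -5/2 (multiplicity 2), λ = -3/2 (multiplicity 1), λ = 13/2 (multiplicity 2)

image of 1: -3/2
image of cos x: -(5/2)cos x
image of sin x: -(5/2)sin x
image of cos 2x: (13/2)cos 2x
image of sin 2x: (13/2)sin 2x
the matrix is diagonal; its diagonal is (-3/2, -5/2, -5/2, 13/2, 13/2)
for a triangular matrix the eigenvalues are the diagonal entries, with algebraic multiplicity their repetition count


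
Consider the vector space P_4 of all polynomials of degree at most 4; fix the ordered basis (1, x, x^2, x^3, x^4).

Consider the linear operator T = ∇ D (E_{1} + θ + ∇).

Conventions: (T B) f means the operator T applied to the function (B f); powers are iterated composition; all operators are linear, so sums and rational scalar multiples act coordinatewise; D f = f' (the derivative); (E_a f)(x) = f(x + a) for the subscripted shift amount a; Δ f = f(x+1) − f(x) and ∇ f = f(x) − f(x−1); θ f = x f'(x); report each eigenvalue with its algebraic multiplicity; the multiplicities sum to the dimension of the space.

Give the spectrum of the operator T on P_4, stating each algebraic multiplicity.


image of 1: 0
image of x: 0
image of x^2: 6
image of x^3: 24x
image of x^4: 60x^2 - 12x - 4
the matrix is upper triangular; its diagonal is (0, 0, 0, 0, 0)
for a triangular matrix the eigenvalues are the diagonal entries, with algebraic multiplicity their repetition count

λ = 0 (multiplicity 5)
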